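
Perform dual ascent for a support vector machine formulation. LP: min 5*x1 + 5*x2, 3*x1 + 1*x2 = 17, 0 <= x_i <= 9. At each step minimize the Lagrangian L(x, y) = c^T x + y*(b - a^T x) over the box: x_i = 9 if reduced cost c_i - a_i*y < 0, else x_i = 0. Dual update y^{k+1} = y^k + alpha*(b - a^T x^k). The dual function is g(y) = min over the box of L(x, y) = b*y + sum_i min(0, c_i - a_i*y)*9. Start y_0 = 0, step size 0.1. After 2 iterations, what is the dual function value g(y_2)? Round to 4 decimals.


Dual ascent for LP: min 5*x1 + 5*x2, 3*x1 + 1*x2 = 17, 0 <= x_i <= 9
Step 1: y^k = 0.0, reduced costs: (5.0, 5.0)
  x^k = (0.0, 0.0), subgradient = b - a^T x = 17.0
  y^{k+1} = 0.0 + 0.1*17.0 = 1.7
Step 2: y^k = 1.7, reduced costs: (-0.1, 3.3)
  x^k = (9.0, 0.0), subgradient = b - a^T x = -10.0
  y^{k+1} = 1.7 + 0.1*-10.0 = 0.7
Dual objective at y_2 = 0.7: reduced costs (2.9, 4.3), box minimizer x = (0.0, 0.0)
g(y_2) = b*y + (c1 - a1*y)*x1 + (c2 - a2*y)*x2 = 17*0.7 + 2.9*0.0 + 4.3*0.0 = 11.9 + 0.0 + 0.0 = 11.9


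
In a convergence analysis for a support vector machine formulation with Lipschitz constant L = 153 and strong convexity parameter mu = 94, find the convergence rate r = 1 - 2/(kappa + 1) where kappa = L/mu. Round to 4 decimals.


Step 1: Compute the condition number.
kappa = L/mu = 153/94 = 1.6277
Step 2: Compute the convergence rate.
r = 1 - 2/(kappa + 1) = 1 - 2*mu/(L + mu) = (L - mu)/(L + mu) = 59/247 = 0.2389


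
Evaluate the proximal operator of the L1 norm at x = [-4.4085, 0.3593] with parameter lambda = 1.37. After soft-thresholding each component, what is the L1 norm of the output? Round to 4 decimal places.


Soft-thresholding with lambda = 1.37:
prox(-4.4085) = sign(-4.4085)*max(|-4.4085| - 1.37, 0) = -3.0385
prox(0.3593) = sign(0.3593)*max(|0.3593| - 1.37, 0) = 0.0
prox(x) = [-3.0385, 0.0]
||prox(x)||_1 = 3.0385 + 0.0 = 3.0385


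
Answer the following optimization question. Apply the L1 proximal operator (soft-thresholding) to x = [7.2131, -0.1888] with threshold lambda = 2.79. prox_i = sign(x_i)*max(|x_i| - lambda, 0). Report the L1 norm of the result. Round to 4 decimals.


Soft-thresholding with lambda = 2.79:
prox(7.2131) = sign(7.2131)*max(|7.2131| - 2.79, 0) = 4.4231
prox(-0.1888) = sign(-0.1888)*max(|-0.1888| - 2.79, 0) = 0.0
prox(x) = [4.4231, 0.0]
||prox(x)||_1 = 4.4231 + 0.0 = 4.4231


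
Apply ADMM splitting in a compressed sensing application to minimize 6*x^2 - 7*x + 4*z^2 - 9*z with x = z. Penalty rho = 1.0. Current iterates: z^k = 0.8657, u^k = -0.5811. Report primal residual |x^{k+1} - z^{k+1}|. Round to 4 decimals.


ADMM iteration with rho = 1.0, z^k = 0.8657, u^k = -0.5811
Step 1: x-update.
Minimize 6*x^2 - 7*x + (1.0/2)*(x - 0.8657 - 0.5811)^2
FOC: (2*6 + 1.0)*x = 7 + 1.0*(0.8657 + 0.5811)
x^{k+1} = 0.6498
Step 2: z-update.
Minimize 4*z^2 - 9*z + (1.0/2)*(0.6498 - z - 0.5811)^2
FOC: (2*4 + 1.0)*z = 9 + 1.0*(0.6498 - 0.5811)
z^{k+1} = 1.0076
Step 3: u-update.
u^{k+1} = -0.5811 + 0.6498 - 1.0076 = -0.939
Step 4: Primal residual = |0.6498 - 1.0076| = 0.3579


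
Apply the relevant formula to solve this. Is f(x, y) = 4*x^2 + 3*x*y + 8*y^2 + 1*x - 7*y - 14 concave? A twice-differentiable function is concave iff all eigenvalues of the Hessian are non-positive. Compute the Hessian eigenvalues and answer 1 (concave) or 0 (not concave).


The Hessian of f(x,y) = 4*x^2 + 3*x*y + 8*y^2 + 1*x - 7*y - 14 is:
H = [[8, 3], [3, 16]]
Trace = 8 + 16 = 24
Determinant = 8*16 - (3)^2 = 119
Discriminant = (24)^2 - 4*119 = 100.0
Eigenvalues: lambda_1 = 7.0, lambda_2 = 17.0
The function is not concave.

0


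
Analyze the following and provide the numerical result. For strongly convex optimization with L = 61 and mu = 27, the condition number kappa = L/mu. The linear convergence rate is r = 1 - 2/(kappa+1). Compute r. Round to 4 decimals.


Step 1: Compute the condition number.
kappa = L/mu = 61/27 = 2.2593
Step 2: Compute the convergence rate.
r = 1 - 2/(kappa + 1) = 1 - 2*mu/(L + mu) = (L - mu)/(L + mu) = 34/88 = 0.3864


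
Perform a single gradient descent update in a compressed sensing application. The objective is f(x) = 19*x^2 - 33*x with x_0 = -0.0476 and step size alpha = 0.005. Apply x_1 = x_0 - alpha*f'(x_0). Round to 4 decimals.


We compute the gradient at x_0 and apply the update.
f'(x) = 38*x - 33
f'(-0.0476) = 38*-0.0476 - 33 = -34.8088
x_1 = -0.0476 - 0.005*-34.8088 = 0.1264


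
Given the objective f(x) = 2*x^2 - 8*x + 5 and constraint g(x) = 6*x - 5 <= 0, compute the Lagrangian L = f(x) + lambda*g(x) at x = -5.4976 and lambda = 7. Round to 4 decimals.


Step 1: Evaluate f(x).
f(-5.4976) = 2*(-5.4976)^2 - 8*(-5.4976) + 5 = 109.428
Step 2: Evaluate g(x).
g(-5.4976) = 6*-5.4976 - 5 = -37.9856
Step 3: Compute Lagrangian.
L = 109.428 + 7*-37.9856 = -156.4712


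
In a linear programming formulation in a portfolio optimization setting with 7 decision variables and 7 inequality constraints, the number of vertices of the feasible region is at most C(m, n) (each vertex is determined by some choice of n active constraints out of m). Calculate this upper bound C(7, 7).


Each vertex corresponds to some choice of n active constraints out of m, so the number of vertices is at most C(m, n) = m! / (n!(m-n)!).
m = 7, n = 7
Numerator: 7 * 6 * 5 * 4 * 3 * 2 * 1
Denominator: 7! = 5040
C(7, 7) = 1


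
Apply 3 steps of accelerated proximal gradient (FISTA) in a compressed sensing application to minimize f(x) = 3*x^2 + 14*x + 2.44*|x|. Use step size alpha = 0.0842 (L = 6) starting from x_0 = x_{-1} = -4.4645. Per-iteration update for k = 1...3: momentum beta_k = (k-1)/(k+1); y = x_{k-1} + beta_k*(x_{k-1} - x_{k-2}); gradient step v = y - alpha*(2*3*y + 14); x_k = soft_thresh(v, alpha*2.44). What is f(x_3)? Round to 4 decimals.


FISTA on f(x) = 3*x^2 + 14*x + 2.44*|x|
L = 6, alpha = 0.0842
Iteration 1: beta = 0.0, y = -4.4645 + 0.0*(-4.4645 + 4.4645) = -4.4645
  grad(y) = -12.787, v = y - alpha*grad = -3.3878
  prox(v) = soft_thresh(-3.3878, 0.2054) = -3.1824
Iteration 2: beta = 0.3333, y = -3.1824 + 0.3333*(-3.1824 + 4.4645) = -2.755
  grad(y) = -2.5301, v = y - alpha*grad = -2.542
  prox(v) = soft_thresh(-2.542, 0.2054) = -2.3365
Iteration 3: beta = 0.5, y = -2.3365 + 0.5*(-2.3365 + 3.1824) = -1.9136
  grad(y) = 2.5184, v = y - alpha*grad = -2.1257
  prox(v) = soft_thresh(-2.1257, 0.2054) = -1.9202
f(x_3) = 3*(-1.9202)^2 + 14*(-1.9202) + 2.44*|-1.9202| = -11.136


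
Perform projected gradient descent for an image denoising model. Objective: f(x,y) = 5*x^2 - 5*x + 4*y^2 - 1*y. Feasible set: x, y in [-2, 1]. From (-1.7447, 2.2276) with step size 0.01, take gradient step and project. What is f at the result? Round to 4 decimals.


Step 1: Compute gradient at (-1.7447, 2.2276).
grad_x = 2*5*-1.7447 - 5 = -22.447
grad_y = 2*4*2.2276 - 1 = 16.8208
Step 2: Gradient step.
x_raw = -1.7447 - 0.01*-22.447 = -1.5202
y_raw = 2.2276 - 0.01*16.8208 = 2.0594
Step 3: Project onto [-2, 1].
x_proj = clip(-1.5202) = -1.5202
y_proj = clip(2.0594) = 1.0
Step 4: Evaluate f.
f(-1.5202, 1.0) = 22.1566


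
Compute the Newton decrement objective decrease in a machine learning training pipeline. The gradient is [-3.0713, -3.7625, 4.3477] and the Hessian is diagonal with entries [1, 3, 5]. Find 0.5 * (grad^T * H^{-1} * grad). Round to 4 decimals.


Step 1: H is diagonal, so H^(-1) * g = [-3.0713, -1.2542, 0.8695].
Step 2: g^T H^(-1) g = sum_i g_i^2 / H_ii
  = (-3.0713)^2/1 + (-3.7625)^2/3 + (4.3477)^2/5
  = 9.4329 + 4.7188 + 3.7805 = 17.9322
Step 3: Objective decrease = 0.5 * g^T H^(-1) g = 8.9661


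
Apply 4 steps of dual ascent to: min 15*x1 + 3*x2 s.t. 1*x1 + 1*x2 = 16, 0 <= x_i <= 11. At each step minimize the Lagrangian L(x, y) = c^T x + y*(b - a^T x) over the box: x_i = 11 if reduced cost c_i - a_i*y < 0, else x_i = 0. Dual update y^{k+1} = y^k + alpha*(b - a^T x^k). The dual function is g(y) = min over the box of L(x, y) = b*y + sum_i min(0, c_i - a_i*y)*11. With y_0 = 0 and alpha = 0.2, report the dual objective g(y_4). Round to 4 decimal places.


Dual ascent for LP: min 15*x1 + 3*x2, 1*x1 + 1*x2 = 16, 0 <= x_i <= 11
Step 1: y^k = 0.0, reduced costs: (15.0, 3.0)
  x^k = (0.0, 0.0), subgradient = b - a^T x = 16.0
  y^{k+1} = 0.0 + 0.2*16.0 = 3.2
Step 2: y^k = 3.2, reduced costs: (11.8, -0.2)
  x^k = (0.0, 11.0), subgradient = b - a^T x = 5.0
  y^{k+1} = 3.2 + 0.2*5.0 = 4.2
Step 3: y^k = 4.2, reduced costs: (10.8, -1.2)
  x^k = (0.0, 11.0), subgradient = b - a^T x = 5.0
  y^{k+1} = 4.2 + 0.2*5.0 = 5.2
Step 4: y^k = 5.2, reduced costs: (9.8, -2.2)
  x^k = (0.0, 11.0), subgradient = b - a^T x = 5.0
  y^{k+1} = 5.2 + 0.2*5.0 = 6.2
Dual objective at y_4 = 6.2: reduced costs (8.8, -3.2), box minimizer x = (0.0, 11.0)
g(y_4) = b*y + (c1 - a1*y)*x1 + (c2 - a2*y)*x2 = 16*6.2 + 8.8*0.0 + (-3.2)*11.0 = 99.2 + 0.0 - 35.2 = 64.0


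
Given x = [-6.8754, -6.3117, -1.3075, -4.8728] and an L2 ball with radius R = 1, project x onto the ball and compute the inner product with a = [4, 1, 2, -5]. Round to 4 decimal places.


Step 1: Compute ||x|| (intermediates to 6 decimals).
||x|| = sqrt((-6.8754)^2 + (-6.3117)^2 + (-1.3075)^2 + (-4.8728)^2) = 10.609544
Step 2: Project.
Since ||x|| > R, scale = R/||x|| = 1/10.609544 = 0.094255, proj(x) = scale * x
proj(x) = [-0.648041, -0.594909, -0.123238, -0.459286]
Step 3: Dot product.
a^T * proj(x) = 4*(-0.648041) + 1*(-0.594909) + 2*(-0.123238) - 5*(-0.459286) = -1.1371


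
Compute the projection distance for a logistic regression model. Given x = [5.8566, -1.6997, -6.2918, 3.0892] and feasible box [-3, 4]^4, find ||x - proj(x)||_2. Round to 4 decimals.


Project each component onto [-3, 4].
clip(5.8566) = 4.0, clip(-1.6997) = -1.6997, clip(-6.2918) = -3.0, clip(3.0892) = 3.0892
Projection = [4.0, -1.6997, -3.0, 3.0892]
Squared diffs: [3.447, 0.0, 10.8359, 0.0]
Distance = sqrt(14.2829) = 3.7793


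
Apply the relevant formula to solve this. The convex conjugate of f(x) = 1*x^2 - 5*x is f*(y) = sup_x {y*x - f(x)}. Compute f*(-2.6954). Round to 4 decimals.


f*(y) = sup_x {y*x - a*x^2 - b*x} = sup_x {(y-b)*x - a*x^2}
FOC: (y - b) - 2a*x = 0 => x* = (y - b)/(2a)
x* = (-2.6954 + 5)/(2*1) = 1.1523
f*(-2.6954) = (y-b)^2/(4a) = (-2.6954 + 5)^2/(4*1)
= 5.3112/4 = 1.3278


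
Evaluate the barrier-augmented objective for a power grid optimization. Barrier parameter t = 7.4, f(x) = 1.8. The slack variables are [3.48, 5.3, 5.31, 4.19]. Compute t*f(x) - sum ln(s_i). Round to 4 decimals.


Step 1: Compute log-barrier.
ln values: [1.247, 1.6677, 1.6696, 1.4327]
phi = -(1.247 + 1.6677 + 1.6696 + 1.4327) = -6.017
Step 2: Compute augmented objective.
t*f(x) = 7.4*1.8 = 13.32
Total = 13.32 - 6.017 = 7.303


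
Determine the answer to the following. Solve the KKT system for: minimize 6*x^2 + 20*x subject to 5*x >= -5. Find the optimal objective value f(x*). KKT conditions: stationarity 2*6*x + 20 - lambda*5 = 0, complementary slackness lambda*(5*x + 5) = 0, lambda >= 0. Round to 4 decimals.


Step 1: Try lambda = 0 (constraint inactive).
x_unc = -20/(2*6) = -1.6667
Check: 5*-1.6667 = -8.3335 < -5 -- violated!
Step 2: Constraint must be active: 5*x = -5
x* = -5/5 = -1.0
lambda = (2*6*(-1.0) + 20)/5 = 1.6
Step 3: Compute optimal value.
f(x*) = 6*(-1.0)^2 + 20*(-1.0) = -14.0


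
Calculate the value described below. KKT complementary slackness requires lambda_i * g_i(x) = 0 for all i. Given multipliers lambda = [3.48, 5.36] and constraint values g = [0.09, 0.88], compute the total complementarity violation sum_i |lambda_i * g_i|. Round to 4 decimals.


KKT complementary slackness check:
lambda_1 * g_1 = 3.48 * 0.09 = 0.3132
lambda_2 * g_2 = 5.36 * 0.88 = 4.7168
Total violation = 0.3132 + 4.7168 = 5.03


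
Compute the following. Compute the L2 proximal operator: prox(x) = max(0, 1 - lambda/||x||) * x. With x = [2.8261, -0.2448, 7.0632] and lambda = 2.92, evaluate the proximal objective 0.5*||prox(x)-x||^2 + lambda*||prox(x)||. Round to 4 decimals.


Step 1: Compute ||x||.
||x|| = 7.6115
Step 2: Compute scaling factor.
scale = max(0, 1 - 2.92/7.6115) = 0.6164
Step 3: prox(x) = [1.7419, -0.1509, 4.3536]
||prox(x)|| = 4.6915
Step 4: Proximal objective.
0.5*||prox-x||^2 = 4.2632
lambda*||prox|| = 13.6992
Total = 17.9625


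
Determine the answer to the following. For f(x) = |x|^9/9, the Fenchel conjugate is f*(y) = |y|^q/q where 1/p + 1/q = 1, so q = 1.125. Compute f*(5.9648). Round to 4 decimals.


The conjugate exponent q satisfies 1/p + 1/q = 1.
p = 9, so q = 9/(9 - 1) = 1.125
|y|^q = 5.9648^1.125 = 7.4567
f*(5.9648) = 7.4567 / 1.125 = 6.6282


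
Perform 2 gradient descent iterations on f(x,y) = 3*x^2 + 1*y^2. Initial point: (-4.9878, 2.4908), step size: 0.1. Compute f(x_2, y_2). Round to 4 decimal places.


Gradient descent on f(x,y) = 3*x^2 + 1*y^2.
Starting point: (-4.9878, 2.4908), alpha = 0.1
Step 1: grad_x = 2*3*-4.9878 = -29.9268, grad_y = 2*1*2.4908 = 4.9816
  x_1 = -4.9878 - 0.1*-29.9268 = -1.9951
  y_1 = 2.4908 - 0.1*4.9816 = 1.9926
Step 2: grad_x = 2*3*-1.9951 = -11.9707, grad_y = 2*1*1.9926 = 3.9853
  x_2 = -1.9951 - 0.1*-11.9707 = -0.798
  y_2 = 1.9926 - 0.1*3.9853 = 1.5941
f(-0.798, 1.5941) = 3*(-0.798)^2 + 1*1.5941^2 = 4.4518


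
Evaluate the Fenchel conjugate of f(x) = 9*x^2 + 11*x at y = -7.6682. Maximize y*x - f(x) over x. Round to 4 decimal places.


f*(y) = sup_x {y*x - a*x^2 - b*x} = sup_x {(y-b)*x - a*x^2}
FOC: (y - b) - 2a*x = 0 => x* = (y - b)/(2a)
x* = (-7.6682 - 11)/(2*9) = -1.0371
f*(-7.6682) = (y-b)^2/(4a) = (-7.6682 - 11)^2/(4*9)
= 348.5017/36 = 9.6806


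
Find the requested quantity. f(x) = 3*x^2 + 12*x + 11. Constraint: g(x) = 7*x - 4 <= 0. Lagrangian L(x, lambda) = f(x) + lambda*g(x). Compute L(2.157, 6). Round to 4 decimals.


Step 1: Evaluate f(x).
f(2.157) = 3*2.157^2 + 12*2.157 + 11 = 50.8419
Step 2: Evaluate g(x).
g(2.157) = 7*2.157 - 4 = 11.099
Step 3: Compute Lagrangian.
L = 50.8419 + 6*11.099 = 117.4359


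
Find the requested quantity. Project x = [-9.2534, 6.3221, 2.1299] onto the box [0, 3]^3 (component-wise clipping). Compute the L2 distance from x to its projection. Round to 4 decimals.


Project each component onto [0, 3].
clip(-9.2534) = 0.0, clip(6.3221) = 3.0, clip(2.1299) = 2.1299
Projection = [0.0, 3.0, 2.1299]
Squared diffs: [85.6254, 11.0363, 0.0]
Distance = sqrt(96.6617) = 9.8317


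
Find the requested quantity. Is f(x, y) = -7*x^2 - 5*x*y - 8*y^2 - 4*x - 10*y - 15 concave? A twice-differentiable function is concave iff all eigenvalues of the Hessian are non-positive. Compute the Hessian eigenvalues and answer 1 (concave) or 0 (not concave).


The Hessian of f(x,y) = -7*x^2 - 5*x*y - 8*y^2 - 4*x - 10*y - 15 is:
H = [[-14, -5], [-5, -16]]
Trace = -14 - 16 = -30
Determinant = -14*-16 - (-5)^2 = 199
Discriminant = (-30)^2 - 4*199 = 104.0
Eigenvalues: lambda_1 = -20.099, lambda_2 = -9.901
The function is concave.

1


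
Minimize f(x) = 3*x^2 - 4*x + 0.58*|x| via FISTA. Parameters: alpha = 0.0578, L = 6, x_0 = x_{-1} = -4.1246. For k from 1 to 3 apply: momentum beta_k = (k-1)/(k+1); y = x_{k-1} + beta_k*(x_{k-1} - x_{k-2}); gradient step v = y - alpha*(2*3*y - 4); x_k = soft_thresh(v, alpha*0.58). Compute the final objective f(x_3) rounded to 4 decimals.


FISTA on f(x) = 3*x^2 - 4*x + 0.58*|x|
L = 6, alpha = 0.0578
Iteration 1: beta = 0.0, y = -4.1246 + 0.0*(-4.1246 + 4.1246) = -4.1246
  grad(y) = -28.7476, v = y - alpha*grad = -2.463
  prox(v) = soft_thresh(-2.463, 0.0335) = -2.4295
Iteration 2: beta = 0.3333, y = -2.4295 + 0.3333*(-2.4295 + 4.1246) = -1.8644
  grad(y) = -15.1865, v = y - alpha*grad = -0.9866
  prox(v) = soft_thresh(-0.9866, 0.0335) = -0.9531
Iteration 3: beta = 0.5, y = -0.9531 + 0.5*(-0.9531 + 2.4295) = -0.2149
  grad(y) = -5.2896, v = y - alpha*grad = 0.0908
  prox(v) = soft_thresh(0.0908, 0.0335) = 0.0573
f(x_3) = 3*0.0573^2 - 4*0.0573 + 0.58*|0.0573| = -0.186


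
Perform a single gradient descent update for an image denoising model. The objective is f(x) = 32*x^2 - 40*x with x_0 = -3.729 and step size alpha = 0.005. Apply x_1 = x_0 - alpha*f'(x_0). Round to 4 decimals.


We compute the gradient at x_0 and apply the update.
f'(x) = 64*x - 40
f'(-3.729) = 64*-3.729 - 40 = -278.656
x_1 = -3.729 - 0.005*-278.656 = -2.3357


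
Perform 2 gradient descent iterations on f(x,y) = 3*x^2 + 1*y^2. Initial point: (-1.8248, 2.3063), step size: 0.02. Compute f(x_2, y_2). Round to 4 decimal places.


Gradient descent on f(x,y) = 3*x^2 + 1*y^2.
Starting point: (-1.8248, 2.3063), alpha = 0.02
Step 1: grad_x = 2*3*-1.8248 = -10.9488, grad_y = 2*1*2.3063 = 4.6126
  x_1 = -1.8248 - 0.02*-10.9488 = -1.6058
  y_1 = 2.3063 - 0.02*4.6126 = 2.214
Step 2: grad_x = 2*3*-1.6058 = -9.6349, grad_y = 2*1*2.214 = 4.4281
  x_2 = -1.6058 - 0.02*-9.6349 = -1.4131
  y_2 = 2.214 - 0.02*4.4281 = 2.1255
f(-1.4131, 2.1255) = 3*(-1.4131)^2 + 1*2.1255^2 = 10.5085


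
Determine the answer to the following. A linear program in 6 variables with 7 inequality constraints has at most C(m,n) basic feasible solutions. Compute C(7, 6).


Each vertex corresponds to some choice of n active constraints out of m, so the number of vertices is at most C(m, n) = m! / (n!(m-n)!).
m = 7, n = 6
Numerator: 7 * 6 * 5 * 4 * 3 * 2
Denominator: 6! = 720
C(7, 6) = 7


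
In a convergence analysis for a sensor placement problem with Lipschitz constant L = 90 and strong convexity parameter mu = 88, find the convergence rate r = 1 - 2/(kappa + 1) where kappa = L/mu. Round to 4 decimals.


Step 1: Compute the condition number.
kappa = L/mu = 90/88 = 1.0227
Step 2: Compute the convergence rate.
r = 1 - 2/(kappa + 1) = 1 - 2*mu/(L + mu) = (L - mu)/(L + mu) = 2/178 = 0.0112


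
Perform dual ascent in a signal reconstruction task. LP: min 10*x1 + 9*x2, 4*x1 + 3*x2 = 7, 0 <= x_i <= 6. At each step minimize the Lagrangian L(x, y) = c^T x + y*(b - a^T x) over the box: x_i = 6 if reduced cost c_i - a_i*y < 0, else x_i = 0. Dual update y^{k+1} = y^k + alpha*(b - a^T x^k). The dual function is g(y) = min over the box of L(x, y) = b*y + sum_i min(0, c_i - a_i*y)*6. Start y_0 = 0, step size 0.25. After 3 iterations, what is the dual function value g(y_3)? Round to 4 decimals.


Dual ascent for LP: min 10*x1 + 9*x2, 4*x1 + 3*x2 = 7, 0 <= x_i <= 6
Step 1: y^k = 0.0, reduced costs: (10.0, 9.0)
  x^k = (0.0, 0.0), subgradient = b - a^T x = 7.0
  y^{k+1} = 0.0 + 0.25*7.0 = 1.75
Step 2: y^k = 1.75, reduced costs: (3.0, 3.75)
  x^k = (0.0, 0.0), subgradient = b - a^T x = 7.0
  y^{k+1} = 1.75 + 0.25*7.0 = 3.5
Step 3: y^k = 3.5, reduced costs: (-4.0, -1.5)
  x^k = (6.0, 6.0), subgradient = b - a^T x = -35.0
  y^{k+1} = 3.5 + 0.25*-35.0 = -5.25
Dual objective at y_3 = -5.25: reduced costs (31.0, 24.75), box minimizer x = (0.0, 0.0)
g(y_3) = b*y + (c1 - a1*y)*x1 + (c2 - a2*y)*x2 = 7*(-5.25) + 31.0*0.0 + 24.75*0.0 = -36.75 + 0.0 + 0.0 = -36.75


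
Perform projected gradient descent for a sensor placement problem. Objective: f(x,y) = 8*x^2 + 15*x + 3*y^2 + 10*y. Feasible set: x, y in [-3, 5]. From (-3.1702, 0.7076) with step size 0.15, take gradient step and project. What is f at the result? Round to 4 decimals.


Step 1: Compute gradient at (-3.1702, 0.7076).
grad_x = 2*8*-3.1702 + 15 = -35.7232
grad_y = 2*3*0.7076 + 10 = 14.2456
Step 2: Gradient step.
x_raw = -3.1702 - 0.15*-35.7232 = 2.1883
y_raw = 0.7076 - 0.15*14.2456 = -1.4292
Step 3: Project onto [-3, 5].
x_proj = clip(2.1883) = 2.1883
y_proj = clip(-1.4292) = -1.4292
Step 4: Evaluate f.
f(2.1883, -1.4292) = 62.9685


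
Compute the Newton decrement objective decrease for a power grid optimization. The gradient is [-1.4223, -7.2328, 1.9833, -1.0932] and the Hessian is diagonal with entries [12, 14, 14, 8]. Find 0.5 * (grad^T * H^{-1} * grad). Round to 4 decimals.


Step 1: H is diagonal, so H^(-1) * g = [-0.1185, -0.5166, 0.1417, -0.1367].
Step 2: g^T H^(-1) g = sum_i g_i^2 / H_ii
  = (-1.4223)^2/12 + (-7.2328)^2/14 + (1.9833)^2/14 + (-1.0932)^2/8
  = 0.1686 + 3.7367 + 0.281 + 0.1494 = 4.3356
Step 3: Objective decrease = 0.5 * g^T H^(-1) g = 2.1678


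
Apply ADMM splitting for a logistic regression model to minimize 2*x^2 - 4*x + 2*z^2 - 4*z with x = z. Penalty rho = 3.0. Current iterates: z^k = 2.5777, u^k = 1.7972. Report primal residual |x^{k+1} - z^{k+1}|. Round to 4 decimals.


ADMM iteration with rho = 3.0, z^k = 2.5777, u^k = 1.7972
Step 1: x-update.
Minimize 2*x^2 - 4*x + (3.0/2)*(x - 2.5777 + 1.7972)^2
FOC: (2*2 + 3.0)*x = 4 + 3.0*(2.5777 - 1.7972)
x^{k+1} = 0.9059
Step 2: z-update.
Minimize 2*z^2 - 4*z + (3.0/2)*(0.9059 - z + 1.7972)^2
FOC: (2*2 + 3.0)*z = 4 + 3.0*(0.9059 + 1.7972)
z^{k+1} = 1.7299
Step 3: u-update.
u^{k+1} = 1.7972 + 0.9059 - 1.7299 = 0.9732
Step 4: Primal residual = |0.9059 - 1.7299| = 0.824


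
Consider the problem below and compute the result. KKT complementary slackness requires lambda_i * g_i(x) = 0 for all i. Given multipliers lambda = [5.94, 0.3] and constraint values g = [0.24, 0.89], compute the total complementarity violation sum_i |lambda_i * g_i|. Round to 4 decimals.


KKT complementary slackness check:
lambda_1 * g_1 = 5.94 * 0.24 = 1.4256
lambda_2 * g_2 = 0.3 * 0.89 = 0.267
Total violation = 1.4256 + 0.267 = 1.6926


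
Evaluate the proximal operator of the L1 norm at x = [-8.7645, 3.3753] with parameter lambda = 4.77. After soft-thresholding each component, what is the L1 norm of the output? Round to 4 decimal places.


Soft-thresholding with lambda = 4.77:
prox(-8.7645) = sign(-8.7645)*max(|-8.7645| - 4.77, 0) = -3.9945
prox(3.3753) = sign(3.3753)*max(|3.3753| - 4.77, 0) = 0.0
prox(x) = [-3.9945, 0.0]
||prox(x)||_1 = 3.9945 + 0.0 = 3.9945


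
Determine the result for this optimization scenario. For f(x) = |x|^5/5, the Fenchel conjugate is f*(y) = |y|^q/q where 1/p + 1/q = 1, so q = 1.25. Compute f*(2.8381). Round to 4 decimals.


The conjugate exponent q satisfies 1/p + 1/q = 1.
p = 5, so q = 5/(5 - 1) = 1.25
|y|^q = 2.8381^1.25 = 3.6837
f*(2.8381) = 3.6837 / 1.25 = 2.947


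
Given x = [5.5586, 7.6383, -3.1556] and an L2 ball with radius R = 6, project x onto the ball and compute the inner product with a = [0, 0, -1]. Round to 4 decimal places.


Step 1: Compute ||x|| (intermediates to 6 decimals).
||x|| = sqrt(5.5586^2 + 7.6383^2 + (-3.1556)^2) = 9.959893
Step 2: Project.
Since ||x|| > R, scale = R/||x|| = 6/9.959893 = 0.602416, proj(x) = scale * x
proj(x) = [3.34859, 4.601434, -1.900984]
Step 3: Dot product.
a^T * proj(x) = 0*3.34859 + 0*4.601434 - 1*(-1.900984) = 1.901


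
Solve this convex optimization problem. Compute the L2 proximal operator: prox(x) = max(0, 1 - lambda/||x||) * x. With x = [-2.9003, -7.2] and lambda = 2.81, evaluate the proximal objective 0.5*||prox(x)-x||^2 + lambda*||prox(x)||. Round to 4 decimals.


Step 1: Compute ||x||.
||x|| = 7.7622
Step 2: Compute scaling factor.
scale = max(0, 1 - 2.81/7.7622) = 0.638
Step 3: prox(x) = [-1.8504, -4.5935]
||prox(x)|| = 4.9522
Step 4: Proximal objective.
0.5*||prox-x||^2 = 3.9481
lambda*||prox|| = 13.9157
Total = 17.8637


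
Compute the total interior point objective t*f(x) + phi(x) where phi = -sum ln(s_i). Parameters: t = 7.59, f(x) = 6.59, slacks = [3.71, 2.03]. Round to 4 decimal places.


Step 1: Compute log-barrier.
ln values: [1.311, 0.708]
phi = -(1.311 + 0.708) = -2.0191
Step 2: Compute augmented objective.
t*f(x) = 7.59*6.59 = 50.0181
Total = 50.0181 - 2.0191 = 47.999


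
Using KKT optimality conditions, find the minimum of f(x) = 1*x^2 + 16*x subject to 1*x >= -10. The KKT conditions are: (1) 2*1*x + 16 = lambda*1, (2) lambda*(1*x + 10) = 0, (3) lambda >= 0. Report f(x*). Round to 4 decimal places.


Step 1: Try lambda = 0 (constraint inactive).
Stationarity: 2*1*x + 16 = 0
x* = -16/(2*1) = -8.0
Check constraint: 1*-8.0 = -8.0 >= -10 -- satisfied.
Step 2: Compute optimal value.
f(x*) = 1*(-8.0)^2 + 16*(-8.0) = -64.0


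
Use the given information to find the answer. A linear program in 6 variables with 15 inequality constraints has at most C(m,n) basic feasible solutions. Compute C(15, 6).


Each vertex corresponds to some choice of n active constraints out of m, so the number of vertices is at most C(m, n) = m! / (n!(m-n)!).
m = 15, n = 6
Numerator: 15 * 14 * 13 * 12 * 11 * 10
Denominator: 6! = 720
C(15, 6) = 5005


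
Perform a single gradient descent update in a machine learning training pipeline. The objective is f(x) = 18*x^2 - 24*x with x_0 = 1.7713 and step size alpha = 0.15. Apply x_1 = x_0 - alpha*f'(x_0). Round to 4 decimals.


We compute the gradient at x_0 and apply the update.
f'(x) = 36*x - 24
f'(1.7713) = 36*1.7713 - 24 = 39.7668
x_1 = 1.7713 - 0.15*39.7668 = -4.1937


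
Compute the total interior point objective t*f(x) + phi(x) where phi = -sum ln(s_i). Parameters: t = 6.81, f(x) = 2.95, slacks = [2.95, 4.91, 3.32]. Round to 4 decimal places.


Step 1: Compute log-barrier.
ln values: [1.0818, 1.5913, 1.2]
phi = -(1.0818 + 1.5913 + 1.2) = -3.873
Step 2: Compute augmented objective.
t*f(x) = 6.81*2.95 = 20.0895
Total = 20.0895 - 3.873 = 16.2165


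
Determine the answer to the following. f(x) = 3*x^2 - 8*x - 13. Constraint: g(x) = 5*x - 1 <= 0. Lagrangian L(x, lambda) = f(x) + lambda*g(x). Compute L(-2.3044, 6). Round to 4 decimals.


Step 1: Evaluate f(x).
f(-2.3044) = 3*(-2.3044)^2 - 8*(-2.3044) - 13 = 21.366
Step 2: Evaluate g(x).
g(-2.3044) = 5*-2.3044 - 1 = -12.522
Step 3: Compute Lagrangian.
L = 21.366 + 6*-12.522 = -53.766


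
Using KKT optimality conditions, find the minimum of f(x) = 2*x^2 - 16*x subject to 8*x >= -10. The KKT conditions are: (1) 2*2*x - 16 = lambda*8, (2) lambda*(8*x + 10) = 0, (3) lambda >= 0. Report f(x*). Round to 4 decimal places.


Step 1: Try lambda = 0 (constraint inactive).
Stationarity: 2*2*x - 16 = 0
x* = 16/(2*2) = 4.0
Check constraint: 8*4.0 = 32.0 >= -10 -- satisfied.
Step 2: Compute optimal value.
f(x*) = 2*4.0^2 - 16*4.0 = -32.0


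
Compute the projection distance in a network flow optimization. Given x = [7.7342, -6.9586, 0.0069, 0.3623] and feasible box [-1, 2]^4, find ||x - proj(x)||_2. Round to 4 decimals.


Project each component onto [-1, 2].
clip(7.7342) = 2.0, clip(-6.9586) = -1.0, clip(0.0069) = 0.0069, clip(0.3623) = 0.3623
Projection = [2.0, -1.0, 0.0069, 0.3623]
Squared diffs: [32.881, 35.5049, 0.0, 0.0]
Distance = sqrt(68.3859) = 8.2696


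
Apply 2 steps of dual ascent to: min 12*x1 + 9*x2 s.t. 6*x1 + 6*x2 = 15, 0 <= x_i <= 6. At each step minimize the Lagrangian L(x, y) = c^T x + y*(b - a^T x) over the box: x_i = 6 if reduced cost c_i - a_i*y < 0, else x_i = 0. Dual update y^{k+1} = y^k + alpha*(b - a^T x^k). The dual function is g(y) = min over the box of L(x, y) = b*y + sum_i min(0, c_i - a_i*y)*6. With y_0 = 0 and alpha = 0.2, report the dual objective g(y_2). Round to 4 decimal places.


Dual ascent for LP: min 12*x1 + 9*x2, 6*x1 + 6*x2 = 15, 0 <= x_i <= 6
Step 1: y^k = 0.0, reduced costs: (12.0, 9.0)
  x^k = (0.0, 0.0), subgradient = b - a^T x = 15.0
  y^{k+1} = 0.0 + 0.2*15.0 = 3.0
Step 2: y^k = 3.0, reduced costs: (-6.0, -9.0)
  x^k = (6.0, 6.0), subgradient = b - a^T x = -57.0
  y^{k+1} = 3.0 + 0.2*-57.0 = -8.4
Dual objective at y_2 = -8.4: reduced costs (62.4, 59.4), box minimizer x = (0.0, 0.0)
g(y_2) = b*y + (c1 - a1*y)*x1 + (c2 - a2*y)*x2 = 15*(-8.4) + 62.4*0.0 + 59.4*0.0 = -126.0 + 0.0 + 0.0 = -126.0


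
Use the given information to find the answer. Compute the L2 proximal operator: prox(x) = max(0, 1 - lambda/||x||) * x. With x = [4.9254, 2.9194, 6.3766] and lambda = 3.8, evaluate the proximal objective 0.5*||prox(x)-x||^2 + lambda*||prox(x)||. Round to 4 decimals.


Step 1: Compute ||x||.
||x|| = 8.5699
Step 2: Compute scaling factor.
scale = max(0, 1 - 3.8/8.5699) = 0.5566
Step 3: prox(x) = [2.7414, 1.6249, 3.5491]
||prox(x)|| = 4.7699
Step 4: Proximal objective.
0.5*||prox-x||^2 = 7.22
lambda*||prox|| = 18.1256
Total = 25.3457


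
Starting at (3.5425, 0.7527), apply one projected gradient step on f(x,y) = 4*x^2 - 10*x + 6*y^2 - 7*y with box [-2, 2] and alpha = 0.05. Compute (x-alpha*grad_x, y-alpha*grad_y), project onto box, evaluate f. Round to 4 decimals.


Step 1: Compute gradient at (3.5425, 0.7527).
grad_x = 2*4*3.5425 - 10 = 18.34
grad_y = 2*6*0.7527 - 7 = 2.0324
Step 2: Gradient step.
x_raw = 3.5425 - 0.05*18.34 = 2.6255
y_raw = 0.7527 - 0.05*2.0324 = 0.6511
Step 3: Project onto [-2, 2].
x_proj = clip(2.6255) = 2.0
y_proj = clip(0.6511) = 0.6511
Step 4: Evaluate f.
f(2.0, 0.6511) = -6.0141


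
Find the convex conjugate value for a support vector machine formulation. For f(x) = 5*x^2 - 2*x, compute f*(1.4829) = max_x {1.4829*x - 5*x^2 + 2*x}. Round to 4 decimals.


f*(y) = sup_x {y*x - a*x^2 - b*x} = sup_x {(y-b)*x - a*x^2}
FOC: (y - b) - 2a*x = 0 => x* = (y - b)/(2a)
x* = (1.4829 + 2)/(2*5) = 0.3483
f*(1.4829) = (y-b)^2/(4a) = (1.4829 + 2)^2/(4*5)
= 12.1306/20 = 0.6065


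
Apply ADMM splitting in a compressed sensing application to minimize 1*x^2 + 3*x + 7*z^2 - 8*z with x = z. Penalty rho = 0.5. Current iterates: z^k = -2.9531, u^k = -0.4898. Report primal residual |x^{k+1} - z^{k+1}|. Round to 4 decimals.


ADMM iteration with rho = 0.5, z^k = -2.9531, u^k = -0.4898
Step 1: x-update.
Minimize 1*x^2 + 3*x + (0.5/2)*(x + 2.9531 - 0.4898)^2
FOC: (2*1 + 0.5)*x = -3 + 0.5*(-2.9531 + 0.4898)
x^{k+1} = -1.6927
Step 2: z-update.
Minimize 7*z^2 - 8*z + (0.5/2)*(-1.6927 - z - 0.4898)^2
FOC: (2*7 + 0.5)*z = 8 + 0.5*(-1.6927 - 0.4898)
z^{k+1} = 0.4765
Step 3: u-update.
u^{k+1} = -0.4898 - 1.6927 - 0.4765 = -2.6589
Step 4: Primal residual = |-1.6927 - 0.4765| = 2.1691


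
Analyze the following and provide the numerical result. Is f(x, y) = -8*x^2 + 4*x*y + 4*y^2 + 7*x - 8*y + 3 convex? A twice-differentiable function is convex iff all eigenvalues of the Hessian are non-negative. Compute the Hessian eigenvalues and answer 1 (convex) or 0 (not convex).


The Hessian of f(x,y) = -8*x^2 + 4*x*y + 4*y^2 + 7*x - 8*y + 3 is:
H = [[-16, 4], [4, 8]]
Trace = -16 + 8 = -8
Determinant = -16*8 - (4)^2 = -144
Discriminant = (-8)^2 - 4*-144 = 640.0
Eigenvalues: lambda_1 = -16.6491, lambda_2 = 8.6491
The function is not convex.

0


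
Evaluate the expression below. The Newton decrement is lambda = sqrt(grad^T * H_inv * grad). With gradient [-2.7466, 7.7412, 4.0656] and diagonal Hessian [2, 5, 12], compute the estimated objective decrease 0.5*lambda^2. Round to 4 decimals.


Step 1: H is diagonal, so H^(-1) * g = [-1.3733, 1.5482, 0.3388].
Step 2: g^T H^(-1) g = sum_i g_i^2 / H_ii
  = (-2.7466)^2/2 + (7.7412)^2/5 + (4.0656)^2/12
  = 3.7719 + 11.9852 + 1.3774 = 17.1346
Step 3: Objective decrease = 0.5 * g^T H^(-1) g = 8.5673


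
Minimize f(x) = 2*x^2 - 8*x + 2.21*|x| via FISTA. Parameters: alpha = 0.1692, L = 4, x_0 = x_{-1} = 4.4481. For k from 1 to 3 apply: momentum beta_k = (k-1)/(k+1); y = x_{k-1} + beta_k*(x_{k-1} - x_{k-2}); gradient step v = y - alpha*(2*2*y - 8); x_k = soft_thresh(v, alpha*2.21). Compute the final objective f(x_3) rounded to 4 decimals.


FISTA on f(x) = 2*x^2 - 8*x + 2.21*|x|
L = 4, alpha = 0.1692
Iteration 1: beta = 0.0, y = 4.4481 + 0.0*(4.4481 - 4.4481) = 4.4481
  grad(y) = 9.7924, v = y - alpha*grad = 2.7912
  prox(v) = soft_thresh(2.7912, 0.3739) = 2.4173
Iteration 2: beta = 0.3333, y = 2.4173 + 0.3333*(2.4173 - 4.4481) = 1.7404
  grad(y) = -1.0386, v = y - alpha*grad = 1.9161
  prox(v) = soft_thresh(1.9161, 0.3739) = 1.5422
Iteration 3: beta = 0.5, y = 1.5422 + 0.5*(1.5422 - 2.4173) = 1.1046
  grad(y) = -3.5817, v = y - alpha*grad = 1.7106
  prox(v) = soft_thresh(1.7106, 0.3739) = 1.3367
f(x_3) = 2*1.3367^2 - 8*1.3367 + 2.21*|1.3367| = -4.1659


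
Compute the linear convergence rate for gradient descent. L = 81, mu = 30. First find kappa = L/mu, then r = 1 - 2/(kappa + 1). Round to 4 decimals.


Step 1: Compute the condition number.
kappa = L/mu = 81/30 = 2.7
Step 2: Compute the convergence rate.
r = 1 - 2/(kappa + 1) = 1 - 2*mu/(L + mu) = (L - mu)/(L + mu) = 51/111 = 0.4595


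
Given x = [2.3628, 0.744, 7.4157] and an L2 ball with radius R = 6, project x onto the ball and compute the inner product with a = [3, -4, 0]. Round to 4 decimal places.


Step 1: Compute ||x|| (intermediates to 6 decimals).
||x|| = sqrt(2.3628^2 + 0.744^2 + 7.4157^2) = 7.818502
Step 2: Project.
Since ||x|| > R, scale = R/||x|| = 6/7.818502 = 0.76741, proj(x) = scale * x
proj(x) = [1.813236, 0.570953, 5.690882]
Step 3: Dot product.
a^T * proj(x) = 3*1.813236 - 4*0.570953 + 0*5.690882 = 3.1559


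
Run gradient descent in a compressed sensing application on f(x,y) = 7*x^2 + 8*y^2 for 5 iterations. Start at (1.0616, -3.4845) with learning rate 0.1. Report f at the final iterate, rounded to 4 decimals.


Gradient descent on f(x,y) = 7*x^2 + 8*y^2.
Starting point: (1.0616, -3.4845), alpha = 0.1
Step 1: grad_x = 2*7*1.0616 = 14.8624, grad_y = 2*8*-3.4845 = -55.752
  x_1 = 1.0616 - 0.1*14.8624 = -0.4246
  y_1 = -3.4845 - 0.1*-55.752 = 2.0907
Step 2: grad_x = 2*7*-0.4246 = -5.945, grad_y = 2*8*2.0907 = 33.4512
  x_2 = -0.4246 - 0.1*-5.945 = 0.1699
  y_2 = 2.0907 - 0.1*33.4512 = -1.2544
Step 3: grad_x = 2*7*0.1699 = 2.378, grad_y = 2*8*-1.2544 = -20.0707
  x_3 = 0.1699 - 0.1*2.378 = -0.0679
  y_3 = -1.2544 - 0.1*-20.0707 = 0.7527
Step 4: grad_x = 2*7*-0.0679 = -0.9512, grad_y = 2*8*0.7527 = 12.0424
  x_4 = -0.0679 - 0.1*-0.9512 = 0.0272
  y_4 = 0.7527 - 0.1*12.0424 = -0.4516
Step 5: grad_x = 2*7*0.0272 = 0.3805, grad_y = 2*8*-0.4516 = -7.2255
  x_5 = 0.0272 - 0.1*0.3805 = -0.0109
  y_5 = -0.4516 - 0.1*-7.2255 = 0.271
f(-0.0109, 0.271) = 7*(-0.0109)^2 + 8*0.271^2 = 0.5882


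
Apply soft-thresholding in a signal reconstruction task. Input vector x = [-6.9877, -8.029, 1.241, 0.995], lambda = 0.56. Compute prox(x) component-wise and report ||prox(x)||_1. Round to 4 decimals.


Soft-thresholding with lambda = 0.56:
prox(-6.9877) = sign(-6.9877)*max(|-6.9877| - 0.56, 0) = -6.4277
prox(-8.029) = sign(-8.029)*max(|-8.029| - 0.56, 0) = -7.469
prox(1.241) = sign(1.241)*max(|1.241| - 0.56, 0) = 0.681
prox(0.995) = sign(0.995)*max(|0.995| - 0.56, 0) = 0.435
prox(x) = [-6.4277, -7.469, 0.681, 0.435]
||prox(x)||_1 = 6.4277 + 7.469 + 0.681 + 0.435 = 15.0127


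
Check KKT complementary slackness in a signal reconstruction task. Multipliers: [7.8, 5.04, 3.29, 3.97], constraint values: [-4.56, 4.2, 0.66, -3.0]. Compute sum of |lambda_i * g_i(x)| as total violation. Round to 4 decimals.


KKT complementary slackness check:
lambda_1 * g_1 = 7.8 * -4.56 = -35.568
lambda_2 * g_2 = 5.04 * 4.2 = 21.168
lambda_3 * g_3 = 3.29 * 0.66 = 2.1714
lambda_4 * g_4 = 3.97 * -3.0 = -11.91
Total violation = 35.568 + 21.168 + 2.1714 + 11.91 = 70.8174


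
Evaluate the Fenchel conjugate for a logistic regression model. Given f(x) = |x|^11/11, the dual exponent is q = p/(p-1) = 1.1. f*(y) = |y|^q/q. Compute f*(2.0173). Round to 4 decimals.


The conjugate exponent q satisfies 1/p + 1/q = 1.
p = 11, so q = 11/(11 - 1) = 1.1
|y|^q = 2.0173^1.1 = 2.164
f*(2.0173) = 2.164 / 1.1 = 1.9672


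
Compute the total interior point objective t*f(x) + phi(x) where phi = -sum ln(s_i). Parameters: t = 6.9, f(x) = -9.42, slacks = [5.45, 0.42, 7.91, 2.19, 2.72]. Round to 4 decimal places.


Step 1: Compute log-barrier.
ln values: [1.6956, -0.8675, 2.0681, 0.7839, 1.0006]
phi = -(1.6956 - 0.8675 + 2.0681 + 0.7839 + 1.0006) = -4.6808
Step 2: Compute augmented objective.
t*f(x) = 6.9*-9.42 = -64.998
Total = -64.998 - 4.6808 = -69.6788


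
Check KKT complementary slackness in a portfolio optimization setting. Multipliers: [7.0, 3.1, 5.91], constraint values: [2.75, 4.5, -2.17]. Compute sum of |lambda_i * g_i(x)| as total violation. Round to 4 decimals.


KKT complementary slackness check:
lambda_1 * g_1 = 7.0 * 2.75 = 19.25
lambda_2 * g_2 = 3.1 * 4.5 = 13.95
lambda_3 * g_3 = 5.91 * -2.17 = -12.8247
Total violation = 19.25 + 13.95 + 12.8247 = 46.0247


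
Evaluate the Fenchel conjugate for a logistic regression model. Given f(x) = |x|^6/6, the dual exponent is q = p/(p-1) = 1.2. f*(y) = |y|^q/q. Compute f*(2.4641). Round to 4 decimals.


The conjugate exponent q satisfies 1/p + 1/q = 1.
p = 6, so q = 6/(6 - 1) = 1.2
|y|^q = 2.4641^1.2 = 2.9511
f*(2.4641) = 2.9511 / 1.2 = 2.4593


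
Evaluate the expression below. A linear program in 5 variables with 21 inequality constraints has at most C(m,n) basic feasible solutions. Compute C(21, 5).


Each vertex corresponds to some choice of n active constraints out of m, so the number of vertices is at most C(m, n) = m! / (n!(m-n)!).
m = 21, n = 5
Numerator: 21 * 20 * 19 * 18 * 17
Denominator: 5! = 120
C(21, 5) = 20349


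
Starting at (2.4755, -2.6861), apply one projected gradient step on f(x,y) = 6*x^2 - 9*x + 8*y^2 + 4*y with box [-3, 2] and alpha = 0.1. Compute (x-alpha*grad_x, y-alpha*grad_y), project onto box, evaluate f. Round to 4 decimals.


Step 1: Compute gradient at (2.4755, -2.6861).
grad_x = 2*6*2.4755 - 9 = 20.706
grad_y = 2*8*-2.6861 + 4 = -38.9776
Step 2: Gradient step.
x_raw = 2.4755 - 0.1*20.706 = 0.4049
y_raw = -2.6861 - 0.1*-38.9776 = 1.2117
Step 3: Project onto [-3, 2].
x_proj = clip(0.4049) = 0.4049
y_proj = clip(1.2117) = 1.2117
Step 4: Evaluate f.
f(0.4049, 1.2117) = 13.9312


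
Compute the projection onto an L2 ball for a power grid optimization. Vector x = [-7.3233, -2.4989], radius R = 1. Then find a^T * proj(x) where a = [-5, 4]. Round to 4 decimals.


Step 1: Compute ||x|| (intermediates to 6 decimals).
||x|| = sqrt((-7.3233)^2 + (-2.4989)^2) = 7.737908
Step 2: Project.
Since ||x|| > R, scale = R/||x|| = 1/7.737908 = 0.129234, proj(x) = scale * x
proj(x) = [-0.946419, -0.322943]
Step 3: Dot product.
a^T * proj(x) = -5*(-0.946419) + 4*(-0.322943) = 3.4403


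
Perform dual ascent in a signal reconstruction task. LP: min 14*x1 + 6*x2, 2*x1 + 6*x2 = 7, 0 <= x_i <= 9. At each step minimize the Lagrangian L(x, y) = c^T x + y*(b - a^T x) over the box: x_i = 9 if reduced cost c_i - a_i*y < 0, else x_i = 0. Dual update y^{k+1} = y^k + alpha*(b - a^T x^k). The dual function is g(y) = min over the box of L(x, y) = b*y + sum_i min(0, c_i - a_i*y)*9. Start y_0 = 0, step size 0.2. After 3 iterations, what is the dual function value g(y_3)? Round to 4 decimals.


Dual ascent for LP: min 14*x1 + 6*x2, 2*x1 + 6*x2 = 7, 0 <= x_i <= 9
Step 1: y^k = 0.0, reduced costs: (14.0, 6.0)
  x^k = (0.0, 0.0), subgradient = b - a^T x = 7.0
  y^{k+1} = 0.0 + 0.2*7.0 = 1.4
Step 2: y^k = 1.4, reduced costs: (11.2, -2.4)
  x^k = (0.0, 9.0), subgradient = b - a^T x = -47.0
  y^{k+1} = 1.4 + 0.2*-47.0 = -8.0
Step 3: y^k = -8.0, reduced costs: (30.0, 54.0)
  x^k = (0.0, 0.0), subgradient = b - a^T x = 7.0
  y^{k+1} = -8.0 + 0.2*7.0 = -6.6
Dual objective at y_3 = -6.6: reduced costs (27.2, 45.6), box minimizer x = (0.0, 0.0)
g(y_3) = b*y + (c1 - a1*y)*x1 + (c2 - a2*y)*x2 = 7*(-6.6) + 27.2*0.0 + 45.6*0.0 = -46.2 + 0.0 + 0.0 = -46.2


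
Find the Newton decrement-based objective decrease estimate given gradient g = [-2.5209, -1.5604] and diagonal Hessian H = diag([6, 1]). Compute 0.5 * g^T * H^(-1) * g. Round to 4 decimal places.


Step 1: H is diagonal, so H^(-1) * g = [-0.4202, -1.5604].
Step 2: g^T H^(-1) g = sum_i g_i^2 / H_ii
  = (-2.5209)^2/6 + (-1.5604)^2/1
  = 1.0592 + 2.4348 = 3.494
Step 3: Objective decrease = 0.5 * g^T H^(-1) g = 1.747


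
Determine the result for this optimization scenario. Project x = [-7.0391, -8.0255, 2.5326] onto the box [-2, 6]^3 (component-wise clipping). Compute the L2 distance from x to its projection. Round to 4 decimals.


Project each component onto [-2, 6].
clip(-7.0391) = -2.0, clip(-8.0255) = -2.0, clip(2.5326) = 2.5326
Projection = [-2.0, -2.0, 2.5326]
Squared diffs: [25.3925, 36.3067, 0.0]
Distance = sqrt(61.6992) = 7.8549


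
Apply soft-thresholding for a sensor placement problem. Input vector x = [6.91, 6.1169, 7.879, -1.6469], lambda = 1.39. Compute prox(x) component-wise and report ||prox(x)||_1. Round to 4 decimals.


Soft-thresholding with lambda = 1.39:
prox(6.91) = sign(6.91)*max(|6.91| - 1.39, 0) = 5.52
prox(6.1169) = sign(6.1169)*max(|6.1169| - 1.39, 0) = 4.7269
prox(7.879) = sign(7.879)*max(|7.879| - 1.39, 0) = 6.489
prox(-1.6469) = sign(-1.6469)*max(|-1.6469| - 1.39, 0) = -0.2569
prox(x) = [5.52, 4.7269, 6.489, -0.2569]
||prox(x)||_1 = 5.52 + 4.7269 + 6.489 + 0.2569 = 16.9928


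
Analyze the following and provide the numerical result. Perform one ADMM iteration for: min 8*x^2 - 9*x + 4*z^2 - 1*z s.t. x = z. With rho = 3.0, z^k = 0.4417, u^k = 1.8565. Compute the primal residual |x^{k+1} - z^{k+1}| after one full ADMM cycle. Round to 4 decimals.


ADMM iteration with rho = 3.0, z^k = 0.4417, u^k = 1.8565
Step 1: x-update.
Minimize 8*x^2 - 9*x + (3.0/2)*(x - 0.4417 + 1.8565)^2
FOC: (2*8 + 3.0)*x = 9 + 3.0*(0.4417 - 1.8565)
x^{k+1} = 0.2503
Step 2: z-update.
Minimize 4*z^2 - 1*z + (3.0/2)*(0.2503 - z + 1.8565)^2
FOC: (2*4 + 3.0)*z = 1 + 3.0*(0.2503 + 1.8565)
z^{k+1} = 0.6655
Step 3: u-update.
u^{k+1} = 1.8565 + 0.2503 - 0.6655 = 1.4413
Step 4: Primal residual = |0.2503 - 0.6655| = 0.4152
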